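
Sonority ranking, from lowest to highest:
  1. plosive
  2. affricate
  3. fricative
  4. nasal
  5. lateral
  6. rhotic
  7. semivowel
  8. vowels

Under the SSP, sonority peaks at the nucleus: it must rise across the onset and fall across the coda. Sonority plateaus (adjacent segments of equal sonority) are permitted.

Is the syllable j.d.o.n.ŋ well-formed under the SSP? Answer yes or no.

no

Onset: /j/ is a semivowel (sonority 7), /d/ is a plosive (sonority 1); then the nucleus /o/ (sonority 8).
Onset profile 7-1-8 — does not rise throughout.
Coda: /n/ is a nasal (sonority 4), /ŋ/ is a nasal (sonority 4).
Coda profile 8-4-4 — falls from the nucleus.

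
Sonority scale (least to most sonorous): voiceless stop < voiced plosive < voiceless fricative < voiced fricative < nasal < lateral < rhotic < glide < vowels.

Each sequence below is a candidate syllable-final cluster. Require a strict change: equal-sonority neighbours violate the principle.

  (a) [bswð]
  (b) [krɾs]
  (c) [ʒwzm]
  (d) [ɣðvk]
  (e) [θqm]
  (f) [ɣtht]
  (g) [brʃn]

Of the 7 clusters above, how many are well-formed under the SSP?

0

(a) [bswð]: profile 2-3-8-4 — violates.
(b) [krɾs]: profile 1-7-7-3 — violates.
(c) [ʒwzm]: profile 4-8-4-5 — violates.
(d) [ɣðvk]: profile 4-4-4-1 — violates.
(e) [θqm]: profile 3-1-5 — violates.
(f) [ɣtht]: profile 4-1-3-1 — violates.
(g) [brʃn]: profile 2-7-3-5 — violates.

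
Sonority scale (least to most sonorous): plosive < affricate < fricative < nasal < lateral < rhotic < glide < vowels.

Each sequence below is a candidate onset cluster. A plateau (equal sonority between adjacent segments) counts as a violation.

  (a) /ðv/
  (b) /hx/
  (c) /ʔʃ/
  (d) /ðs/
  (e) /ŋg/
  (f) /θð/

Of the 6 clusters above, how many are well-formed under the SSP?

(a) 3-3 → violates
(b) 3-3 → violates
(c) 1-3 → obeys
(d) 3-3 → violates
(e) 4-1 → violates
(f) 3-3 → violates

1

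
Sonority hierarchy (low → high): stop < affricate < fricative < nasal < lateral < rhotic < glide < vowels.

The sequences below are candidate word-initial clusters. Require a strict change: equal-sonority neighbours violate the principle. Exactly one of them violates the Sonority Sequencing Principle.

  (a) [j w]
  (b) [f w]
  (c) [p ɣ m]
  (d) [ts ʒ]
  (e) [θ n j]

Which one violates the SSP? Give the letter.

(a) [j w]: profile 7-7 — violates.
(b) [f w]: profile 3-7 — obeys.
(c) [p ɣ m]: profile 1-3-4 — obeys.
(d) [ts ʒ]: profile 2-3 — obeys.
(e) [θ n j]: profile 3-4-7 — obeys.

a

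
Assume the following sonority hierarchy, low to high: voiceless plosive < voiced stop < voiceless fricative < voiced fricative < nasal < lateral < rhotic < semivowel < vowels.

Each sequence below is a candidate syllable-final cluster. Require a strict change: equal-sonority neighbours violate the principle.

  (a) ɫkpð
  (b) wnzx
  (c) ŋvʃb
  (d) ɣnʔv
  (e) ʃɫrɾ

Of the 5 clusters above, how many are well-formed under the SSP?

(a) 6-1-1-4 → violates
(b) 8-5-4-3 → obeys
(c) 5-4-3-2 → obeys
(d) 4-5-1-4 → violates
(e) 3-6-7-7 → violates

2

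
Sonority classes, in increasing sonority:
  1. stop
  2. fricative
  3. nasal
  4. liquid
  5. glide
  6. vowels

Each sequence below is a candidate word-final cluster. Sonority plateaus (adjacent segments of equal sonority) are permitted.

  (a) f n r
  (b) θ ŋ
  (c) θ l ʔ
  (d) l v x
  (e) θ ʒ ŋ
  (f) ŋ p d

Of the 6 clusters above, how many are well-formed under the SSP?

(a) sonority 2-3-4: ill-formed.
(b) sonority 2-3: ill-formed.
(c) sonority 2-4-1: ill-formed.
(d) sonority 4-2-2: well-formed.
(e) sonority 2-2-3: ill-formed.
(f) sonority 3-1-1: well-formed.

2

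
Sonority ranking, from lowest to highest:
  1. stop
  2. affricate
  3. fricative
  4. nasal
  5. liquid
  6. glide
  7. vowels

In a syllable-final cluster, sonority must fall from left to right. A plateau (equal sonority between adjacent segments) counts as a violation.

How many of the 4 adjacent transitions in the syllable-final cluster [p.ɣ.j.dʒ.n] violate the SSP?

/p/: stop = 1.
/ɣ/: fricative = 3.
/j/: glide = 6.
/dʒ/: affricate = 2.
/n/: nasal = 4.
/p/→/ɣ/: 1→3 (does not fall) — violation.
/ɣ/→/j/: 3→6 (does not fall) — violation.
/j/→/dʒ/: 6→2 (falls) — ok.
/dʒ/→/n/: 2→4 (does not fall) — violation.

3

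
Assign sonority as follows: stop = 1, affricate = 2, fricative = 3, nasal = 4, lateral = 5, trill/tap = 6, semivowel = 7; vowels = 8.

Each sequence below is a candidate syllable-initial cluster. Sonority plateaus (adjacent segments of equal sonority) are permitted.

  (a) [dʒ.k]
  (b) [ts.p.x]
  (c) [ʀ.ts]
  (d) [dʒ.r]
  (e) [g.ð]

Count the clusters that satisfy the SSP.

2

(a) sonority 2-1: ill-formed.
(b) sonority 2-1-3: ill-formed.
(c) sonority 6-2: ill-formed.
(d) sonority 2-6: well-formed.
(e) sonority 1-3: well-formed.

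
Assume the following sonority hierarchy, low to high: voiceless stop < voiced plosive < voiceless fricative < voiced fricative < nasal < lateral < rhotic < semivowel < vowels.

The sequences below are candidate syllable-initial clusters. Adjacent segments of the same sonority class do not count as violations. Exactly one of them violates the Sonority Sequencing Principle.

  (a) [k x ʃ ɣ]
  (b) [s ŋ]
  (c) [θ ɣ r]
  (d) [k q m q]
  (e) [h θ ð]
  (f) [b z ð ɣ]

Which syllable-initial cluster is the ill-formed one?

d

(a) sonority 1-3-3-4: well-formed.
(b) sonority 3-5: well-formed.
(c) sonority 3-4-7: well-formed.
(d) sonority 1-1-5-1: ill-formed.
(e) sonority 3-3-4: well-formed.
(f) sonority 2-4-4-4: well-formed.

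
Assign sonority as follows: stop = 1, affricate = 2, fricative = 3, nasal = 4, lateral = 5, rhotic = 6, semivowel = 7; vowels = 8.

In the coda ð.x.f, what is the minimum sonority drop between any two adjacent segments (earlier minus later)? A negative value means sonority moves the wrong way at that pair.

0

/ð/ — fricative, sonority 3.
/x/ — fricative, sonority 3.
/f/ — fricative, sonority 3.
/ð/→/x/: change +0.
/x/→/f/: change +0.
Minimum = 0.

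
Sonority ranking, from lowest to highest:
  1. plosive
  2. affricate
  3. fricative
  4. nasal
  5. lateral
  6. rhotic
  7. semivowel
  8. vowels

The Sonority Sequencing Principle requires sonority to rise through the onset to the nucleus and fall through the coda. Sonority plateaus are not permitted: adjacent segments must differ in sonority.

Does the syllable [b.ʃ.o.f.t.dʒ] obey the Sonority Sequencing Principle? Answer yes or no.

Onset: /b/ is a plosive (sonority 1), /ʃ/ is a fricative (sonority 3); then the nucleus /o/ (sonority 8).
Onset profile 1-3-8 — rises to the nucleus.
Coda: /f/ is a fricative (sonority 3), /t/ is a plosive (sonority 1), /dʒ/ is an affricate (sonority 2).
Coda profile 8-3-1-2 — does not strictly fall throughout.

no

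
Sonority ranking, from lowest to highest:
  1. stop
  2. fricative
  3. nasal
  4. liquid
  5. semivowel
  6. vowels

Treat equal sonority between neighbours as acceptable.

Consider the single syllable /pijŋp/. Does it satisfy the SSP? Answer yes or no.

yes

Onset: /p/ is a stop (sonority 1); then the nucleus /i/ (sonority 6).
Onset profile 1-6 — rises to the nucleus.
Coda: /j/ is a semivowel (sonority 5), /ŋ/ is a nasal (sonority 3), /p/ is a stop (sonority 1).
Coda profile 6-5-3-1 — falls from the nucleus.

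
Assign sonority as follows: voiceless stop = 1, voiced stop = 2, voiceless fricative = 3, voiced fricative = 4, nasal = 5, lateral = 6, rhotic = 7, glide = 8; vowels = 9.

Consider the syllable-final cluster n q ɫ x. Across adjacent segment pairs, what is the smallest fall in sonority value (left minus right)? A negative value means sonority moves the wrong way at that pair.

/n/: nasal = 5.
/q/: voiceless stop = 1.
/ɫ/: lateral = 6.
/x/: voiceless fricative = 3.
/n/→/q/: change +4.
/q/→/ɫ/: change -5.
/ɫ/→/x/: change +3.
Minimum = -5.

-5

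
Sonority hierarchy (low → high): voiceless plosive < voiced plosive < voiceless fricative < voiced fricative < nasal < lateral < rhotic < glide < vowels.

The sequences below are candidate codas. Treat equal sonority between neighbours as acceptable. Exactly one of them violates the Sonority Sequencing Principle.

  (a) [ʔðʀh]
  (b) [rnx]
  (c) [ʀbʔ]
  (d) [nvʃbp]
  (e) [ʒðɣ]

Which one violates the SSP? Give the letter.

(a) sonority 1-4-7-3: ill-formed.
(b) sonority 7-5-3: well-formed.
(c) sonority 7-2-1: well-formed.
(d) sonority 5-4-3-2-1: well-formed.
(e) sonority 4-4-4: well-formed.

a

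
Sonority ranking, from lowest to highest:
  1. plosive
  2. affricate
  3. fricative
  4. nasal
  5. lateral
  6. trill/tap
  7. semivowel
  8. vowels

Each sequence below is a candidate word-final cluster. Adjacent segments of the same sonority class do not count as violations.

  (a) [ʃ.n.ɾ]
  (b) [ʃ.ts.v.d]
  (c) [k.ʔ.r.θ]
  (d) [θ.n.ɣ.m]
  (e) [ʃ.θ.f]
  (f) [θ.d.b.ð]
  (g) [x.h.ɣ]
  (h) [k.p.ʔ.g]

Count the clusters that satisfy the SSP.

3

(a) sonority 3-4-6: ill-formed.
(b) sonority 3-2-3-1: ill-formed.
(c) sonority 1-1-6-3: ill-formed.
(d) sonority 3-4-3-4: ill-formed.
(e) sonority 3-3-3: well-formed.
(f) sonority 3-1-1-3: ill-formed.
(g) sonority 3-3-3: well-formed.
(h) sonority 1-1-1-1: well-formed.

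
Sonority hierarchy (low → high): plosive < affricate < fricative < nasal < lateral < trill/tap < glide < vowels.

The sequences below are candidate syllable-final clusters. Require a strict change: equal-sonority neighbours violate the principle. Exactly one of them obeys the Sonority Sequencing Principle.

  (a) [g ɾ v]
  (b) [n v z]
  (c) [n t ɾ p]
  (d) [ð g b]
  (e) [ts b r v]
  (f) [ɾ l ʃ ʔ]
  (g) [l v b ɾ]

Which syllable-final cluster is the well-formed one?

(a) 1-6-3 → violates
(b) 4-3-3 → violates
(c) 4-1-6-1 → violates
(d) 3-1-1 → violates
(e) 2-1-6-3 → violates
(f) 6-5-3-1 → obeys
(g) 5-3-1-6 → violates

f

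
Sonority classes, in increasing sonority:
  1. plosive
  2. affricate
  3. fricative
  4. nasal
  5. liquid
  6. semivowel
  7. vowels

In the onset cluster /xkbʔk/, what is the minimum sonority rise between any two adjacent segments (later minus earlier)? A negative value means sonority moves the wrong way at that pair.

/x/ — fricative, sonority 3.
/k/ — plosive, sonority 1.
/b/ — plosive, sonority 1.
/ʔ/ — plosive, sonority 1.
/k/ — plosive, sonority 1.
/x/→/k/: change -2.
/k/→/b/: change +0.
/b/→/ʔ/: change +0.
/ʔ/→/k/: change +0.
Minimum = -2.

-2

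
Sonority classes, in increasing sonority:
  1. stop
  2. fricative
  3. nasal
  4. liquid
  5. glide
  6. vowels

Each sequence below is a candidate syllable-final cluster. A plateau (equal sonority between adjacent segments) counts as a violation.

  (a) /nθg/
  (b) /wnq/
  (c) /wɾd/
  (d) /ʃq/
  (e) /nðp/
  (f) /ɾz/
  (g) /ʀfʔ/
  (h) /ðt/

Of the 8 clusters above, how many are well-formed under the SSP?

8

(a) 3-2-1 → obeys
(b) 5-3-1 → obeys
(c) 5-4-1 → obeys
(d) 2-1 → obeys
(e) 3-2-1 → obeys
(f) 4-2 → obeys
(g) 4-2-1 → obeys
(h) 2-1 → obeys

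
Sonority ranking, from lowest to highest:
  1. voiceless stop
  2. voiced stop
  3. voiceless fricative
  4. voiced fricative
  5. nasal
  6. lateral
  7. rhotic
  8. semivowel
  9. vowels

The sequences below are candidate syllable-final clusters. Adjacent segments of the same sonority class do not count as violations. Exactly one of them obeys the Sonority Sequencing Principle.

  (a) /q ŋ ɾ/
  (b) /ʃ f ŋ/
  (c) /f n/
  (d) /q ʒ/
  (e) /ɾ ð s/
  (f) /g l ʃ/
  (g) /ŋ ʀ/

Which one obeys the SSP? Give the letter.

e

(a) /q ŋ ɾ/: profile 1-5-7 — violates.
(b) /ʃ f ŋ/: profile 3-3-5 — violates.
(c) /f n/: profile 3-5 — violates.
(d) /q ʒ/: profile 1-4 — violates.
(e) /ɾ ð s/: profile 7-4-3 — obeys.
(f) /g l ʃ/: profile 2-6-3 — violates.
(g) /ŋ ʀ/: profile 5-7 — violates.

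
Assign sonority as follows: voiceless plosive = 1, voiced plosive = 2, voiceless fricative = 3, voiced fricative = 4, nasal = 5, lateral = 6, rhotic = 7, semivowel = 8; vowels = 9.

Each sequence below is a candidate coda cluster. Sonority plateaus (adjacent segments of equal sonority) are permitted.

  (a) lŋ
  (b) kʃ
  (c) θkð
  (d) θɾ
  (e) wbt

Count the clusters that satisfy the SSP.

2

(a) 6-5 → obeys
(b) 1-3 → violates
(c) 3-1-4 → violates
(d) 3-7 → violates
(e) 8-2-1 → obeys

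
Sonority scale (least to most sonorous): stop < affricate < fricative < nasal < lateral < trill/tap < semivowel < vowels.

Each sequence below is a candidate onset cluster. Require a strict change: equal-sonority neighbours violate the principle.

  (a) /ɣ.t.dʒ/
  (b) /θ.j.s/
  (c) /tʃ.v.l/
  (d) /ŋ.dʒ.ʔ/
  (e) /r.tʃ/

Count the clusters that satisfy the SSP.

1

(a) /ɣ.t.dʒ/: profile 3-1-2 — violates.
(b) /θ.j.s/: profile 3-7-3 — violates.
(c) /tʃ.v.l/: profile 2-3-5 — obeys.
(d) /ŋ.dʒ.ʔ/: profile 4-2-1 — violates.
(e) /r.tʃ/: profile 6-2 — violates.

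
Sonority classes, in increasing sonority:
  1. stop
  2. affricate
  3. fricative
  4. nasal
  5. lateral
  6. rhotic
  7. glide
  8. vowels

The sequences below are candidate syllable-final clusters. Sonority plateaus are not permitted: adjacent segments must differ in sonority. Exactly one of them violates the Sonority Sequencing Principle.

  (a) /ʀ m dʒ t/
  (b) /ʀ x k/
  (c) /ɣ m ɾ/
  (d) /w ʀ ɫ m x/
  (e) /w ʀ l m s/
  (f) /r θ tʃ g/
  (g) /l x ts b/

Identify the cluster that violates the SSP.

(a) /ʀ m dʒ t/: profile 6-4-2-1 — obeys.
(b) /ʀ x k/: profile 6-3-1 — obeys.
(c) /ɣ m ɾ/: profile 3-4-6 — violates.
(d) /w ʀ ɫ m x/: profile 7-6-5-4-3 — obeys.
(e) /w ʀ l m s/: profile 7-6-5-4-3 — obeys.
(f) /r θ tʃ g/: profile 6-3-2-1 — obeys.
(g) /l x ts b/: profile 5-3-2-1 — obeys.

c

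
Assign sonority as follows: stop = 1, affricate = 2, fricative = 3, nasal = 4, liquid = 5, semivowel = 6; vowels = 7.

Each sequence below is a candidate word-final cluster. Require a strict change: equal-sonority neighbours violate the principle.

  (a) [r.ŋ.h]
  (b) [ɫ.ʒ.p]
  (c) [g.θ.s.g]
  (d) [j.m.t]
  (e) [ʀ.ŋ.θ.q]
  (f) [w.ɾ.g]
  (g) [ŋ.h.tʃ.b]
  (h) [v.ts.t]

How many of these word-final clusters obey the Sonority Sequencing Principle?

7

(a) 5-4-3 → obeys
(b) 5-3-1 → obeys
(c) 1-3-3-1 → violates
(d) 6-4-1 → obeys
(e) 5-4-3-1 → obeys
(f) 6-5-1 → obeys
(g) 4-3-2-1 → obeys
(h) 3-2-1 → obeys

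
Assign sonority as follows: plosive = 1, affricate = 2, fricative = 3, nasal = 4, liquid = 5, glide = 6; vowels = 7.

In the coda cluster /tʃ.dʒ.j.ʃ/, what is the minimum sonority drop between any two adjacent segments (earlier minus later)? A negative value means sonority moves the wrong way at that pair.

-4

/tʃ/: affricate = 2.
/dʒ/: affricate = 2.
/j/: glide = 6.
/ʃ/: fricative = 3.
/tʃ/→/dʒ/: change +0.
/dʒ/→/j/: change -4.
/j/→/ʃ/: change +3.
Minimum = -4.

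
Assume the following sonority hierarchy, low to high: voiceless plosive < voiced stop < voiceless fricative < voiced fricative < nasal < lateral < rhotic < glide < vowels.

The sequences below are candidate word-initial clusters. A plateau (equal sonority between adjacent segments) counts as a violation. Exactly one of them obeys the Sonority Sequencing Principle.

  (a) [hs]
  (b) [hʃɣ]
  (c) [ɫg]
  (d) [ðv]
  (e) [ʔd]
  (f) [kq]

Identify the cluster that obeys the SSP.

(a) [hs]: profile 3-3 — violates.
(b) [hʃɣ]: profile 3-3-4 — violates.
(c) [ɫg]: profile 6-2 — violates.
(d) [ðv]: profile 4-4 — violates.
(e) [ʔd]: profile 1-2 — obeys.
(f) [kq]: profile 1-1 — violates.

e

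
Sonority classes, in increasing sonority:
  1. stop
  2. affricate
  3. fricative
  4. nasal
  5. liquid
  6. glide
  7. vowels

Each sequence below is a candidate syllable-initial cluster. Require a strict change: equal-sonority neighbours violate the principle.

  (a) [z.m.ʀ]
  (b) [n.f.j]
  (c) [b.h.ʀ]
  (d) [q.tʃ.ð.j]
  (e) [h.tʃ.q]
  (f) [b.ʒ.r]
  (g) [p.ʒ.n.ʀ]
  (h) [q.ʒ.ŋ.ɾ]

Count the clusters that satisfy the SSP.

(a) 3-4-5 → obeys
(b) 4-3-6 → violates
(c) 1-3-5 → obeys
(d) 1-2-3-6 → obeys
(e) 3-2-1 → violates
(f) 1-3-5 → obeys
(g) 1-3-4-5 → obeys
(h) 1-3-4-5 → obeys

6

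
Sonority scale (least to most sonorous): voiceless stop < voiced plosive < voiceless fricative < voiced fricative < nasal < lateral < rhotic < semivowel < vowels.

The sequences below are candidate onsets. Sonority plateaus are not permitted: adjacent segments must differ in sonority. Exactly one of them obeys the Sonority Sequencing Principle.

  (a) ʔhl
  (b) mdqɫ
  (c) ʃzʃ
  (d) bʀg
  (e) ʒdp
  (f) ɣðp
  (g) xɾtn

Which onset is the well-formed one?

(a) 1-3-6 → obeys
(b) 5-2-1-6 → violates
(c) 3-4-3 → violates
(d) 2-7-2 → violates
(e) 4-2-1 → violates
(f) 4-4-1 → violates
(g) 3-7-1-5 → violates

a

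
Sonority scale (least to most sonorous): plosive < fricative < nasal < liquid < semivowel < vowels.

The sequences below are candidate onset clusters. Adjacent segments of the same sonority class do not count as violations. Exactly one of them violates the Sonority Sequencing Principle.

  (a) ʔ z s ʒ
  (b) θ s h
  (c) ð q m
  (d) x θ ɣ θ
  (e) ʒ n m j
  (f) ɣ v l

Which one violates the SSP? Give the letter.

c

(a) 1-2-2-2 → obeys
(b) 2-2-2 → obeys
(c) 2-1-3 → violates
(d) 2-2-2-2 → obeys
(e) 2-3-3-5 → obeys
(f) 2-2-4 → obeys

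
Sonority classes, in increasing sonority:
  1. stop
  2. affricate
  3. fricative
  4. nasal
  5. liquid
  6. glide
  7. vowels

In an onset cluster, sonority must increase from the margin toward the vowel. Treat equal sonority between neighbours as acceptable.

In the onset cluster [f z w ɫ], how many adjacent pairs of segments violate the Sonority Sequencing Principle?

1

/f/ is a fricative (sonority 3).
/z/ is a fricative (sonority 3).
/w/ is a glide (sonority 6).
/ɫ/ is a liquid (sonority 5).
/f/→/z/: 3→3 (plateau, allowed) — ok.
/z/→/w/: 3→6 (rises) — ok.
/w/→/ɫ/: 6→5 (does not rise) — violation.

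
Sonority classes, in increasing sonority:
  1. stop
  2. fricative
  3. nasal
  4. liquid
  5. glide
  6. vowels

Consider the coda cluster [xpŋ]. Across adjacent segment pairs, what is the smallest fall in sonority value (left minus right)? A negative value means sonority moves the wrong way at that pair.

-2

/x/ is a fricative (sonority 2).
/p/ is a stop (sonority 1).
/ŋ/ is a nasal (sonority 3).
/x/→/p/: change +1.
/p/→/ŋ/: change -2.
Minimum = -2.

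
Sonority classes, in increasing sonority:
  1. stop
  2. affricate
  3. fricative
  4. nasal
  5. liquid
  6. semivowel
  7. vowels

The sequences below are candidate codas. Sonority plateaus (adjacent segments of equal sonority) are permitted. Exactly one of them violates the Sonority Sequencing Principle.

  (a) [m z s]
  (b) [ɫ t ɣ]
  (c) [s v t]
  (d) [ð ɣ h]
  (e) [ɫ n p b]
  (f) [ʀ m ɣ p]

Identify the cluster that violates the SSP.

b

(a) sonority 4-3-3: well-formed.
(b) sonority 5-1-3: ill-formed.
(c) sonority 3-3-1: well-formed.
(d) sonority 3-3-3: well-formed.
(e) sonority 5-4-1-1: well-formed.
(f) sonority 5-4-3-1: well-formed.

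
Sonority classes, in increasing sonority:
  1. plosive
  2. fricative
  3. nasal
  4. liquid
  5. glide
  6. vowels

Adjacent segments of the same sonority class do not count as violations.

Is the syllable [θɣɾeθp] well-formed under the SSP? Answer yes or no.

Onset: /θ/ is a fricative (sonority 2), /ɣ/ is a fricative (sonority 2), /ɾ/ is a liquid (sonority 4); then the nucleus /e/ (sonority 6).
Onset profile 2-2-4-6 — rises to the nucleus.
Coda: /θ/ is a fricative (sonority 2), /p/ is a plosive (sonority 1).
Coda profile 6-2-1 — falls from the nucleus.

yes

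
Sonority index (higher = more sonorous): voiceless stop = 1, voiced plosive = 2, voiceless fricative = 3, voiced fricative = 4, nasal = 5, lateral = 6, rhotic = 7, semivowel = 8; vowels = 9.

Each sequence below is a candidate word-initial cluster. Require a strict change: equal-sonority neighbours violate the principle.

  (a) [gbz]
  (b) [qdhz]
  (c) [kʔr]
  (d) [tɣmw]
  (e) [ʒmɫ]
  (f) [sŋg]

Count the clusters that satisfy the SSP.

(a) sonority 2-2-4: ill-formed.
(b) sonority 1-2-3-4: well-formed.
(c) sonority 1-1-7: ill-formed.
(d) sonority 1-4-5-8: well-formed.
(e) sonority 4-5-6: well-formed.
(f) sonority 3-5-2: ill-formed.

3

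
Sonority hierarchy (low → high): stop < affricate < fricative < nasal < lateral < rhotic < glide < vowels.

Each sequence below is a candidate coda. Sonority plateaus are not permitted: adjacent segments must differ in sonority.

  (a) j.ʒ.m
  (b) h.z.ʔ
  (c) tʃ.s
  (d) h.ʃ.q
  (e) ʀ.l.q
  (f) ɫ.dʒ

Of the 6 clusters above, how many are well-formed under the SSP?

2

(a) sonority 7-3-4: ill-formed.
(b) sonority 3-3-1: ill-formed.
(c) sonority 2-3: ill-formed.
(d) sonority 3-3-1: ill-formed.
(e) sonority 6-5-1: well-formed.
(f) sonority 5-2: well-formed.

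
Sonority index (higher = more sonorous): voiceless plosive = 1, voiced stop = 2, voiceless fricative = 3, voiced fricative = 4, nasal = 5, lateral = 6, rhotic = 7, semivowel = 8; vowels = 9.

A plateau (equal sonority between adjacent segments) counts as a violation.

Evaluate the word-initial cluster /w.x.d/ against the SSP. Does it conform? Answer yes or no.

/w/ — semivowel, sonority 8.
/x/ — voiceless fricative, sonority 3.
/d/ — voiced stop, sonority 2.
The profile is 8-3-2. Between /w/ (8) and /x/ (3) sonority does not rise, so the cluster violates the SSP.

no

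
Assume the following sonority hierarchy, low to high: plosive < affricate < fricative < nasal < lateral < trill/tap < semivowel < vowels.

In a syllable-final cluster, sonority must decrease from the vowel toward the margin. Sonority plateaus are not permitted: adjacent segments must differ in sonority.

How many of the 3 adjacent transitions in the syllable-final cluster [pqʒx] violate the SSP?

/p/ is a plosive (sonority 1).
/q/ is a plosive (sonority 1).
/ʒ/ is a fricative (sonority 3).
/x/ is a fricative (sonority 3).
/p/→/q/: 1→1 (plateau) — violation.
/q/→/ʒ/: 1→3 (does not fall) — violation.
/ʒ/→/x/: 3→3 (plateau) — violation.

3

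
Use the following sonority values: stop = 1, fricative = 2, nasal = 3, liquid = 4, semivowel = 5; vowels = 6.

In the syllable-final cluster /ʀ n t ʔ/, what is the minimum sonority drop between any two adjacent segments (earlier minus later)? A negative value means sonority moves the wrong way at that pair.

0

/ʀ/: liquid = 4.
/n/: nasal = 3.
/t/: stop = 1.
/ʔ/: stop = 1.
/ʀ/→/n/: change +1.
/n/→/t/: change +2.
/t/→/ʔ/: change +0.
Minimum = 0.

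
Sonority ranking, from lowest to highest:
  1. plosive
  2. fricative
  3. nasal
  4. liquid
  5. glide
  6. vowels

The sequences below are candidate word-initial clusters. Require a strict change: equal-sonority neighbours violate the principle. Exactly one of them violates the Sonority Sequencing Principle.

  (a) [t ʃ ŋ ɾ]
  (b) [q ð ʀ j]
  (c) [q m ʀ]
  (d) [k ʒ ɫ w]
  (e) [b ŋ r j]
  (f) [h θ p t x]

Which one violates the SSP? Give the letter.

f

(a) 1-2-3-4 → obeys
(b) 1-2-4-5 → obeys
(c) 1-3-4 → obeys
(d) 1-2-4-5 → obeys
(e) 1-3-4-5 → obeys
(f) 2-2-1-1-2 → violates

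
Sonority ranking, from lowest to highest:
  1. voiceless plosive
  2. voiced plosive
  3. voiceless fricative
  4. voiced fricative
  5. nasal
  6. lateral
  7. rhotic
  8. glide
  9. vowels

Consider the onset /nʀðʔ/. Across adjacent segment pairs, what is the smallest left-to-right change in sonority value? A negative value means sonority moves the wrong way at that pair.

-3

/n/ — nasal, sonority 5.
/ʀ/ — rhotic, sonority 7.
/ð/ — voiced fricative, sonority 4.
/ʔ/ — voiceless plosive, sonority 1.
/n/→/ʀ/: change +2.
/ʀ/→/ð/: change -3.
/ð/→/ʔ/: change -3.
Minimum = -3.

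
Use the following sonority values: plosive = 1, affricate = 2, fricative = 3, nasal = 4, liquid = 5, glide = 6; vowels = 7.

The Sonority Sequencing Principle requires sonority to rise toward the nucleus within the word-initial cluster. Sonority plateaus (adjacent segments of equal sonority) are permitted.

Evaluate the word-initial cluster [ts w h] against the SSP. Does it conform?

no

/ts/ — affricate, sonority 2.
/w/ — glide, sonority 6.
/h/ — fricative, sonority 3.
The profile is 2-6-3. Between /w/ (6) and /h/ (3) sonority does not rise, so the cluster violates the SSP.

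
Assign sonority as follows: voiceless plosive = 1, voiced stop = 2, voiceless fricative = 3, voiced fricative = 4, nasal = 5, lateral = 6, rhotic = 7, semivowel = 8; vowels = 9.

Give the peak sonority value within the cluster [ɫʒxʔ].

/ɫ/: lateral = 6.
/ʒ/: voiced fricative = 4.
/x/: voiceless fricative = 3.
/ʔ/: voiceless plosive = 1.
The maximum is 6.

6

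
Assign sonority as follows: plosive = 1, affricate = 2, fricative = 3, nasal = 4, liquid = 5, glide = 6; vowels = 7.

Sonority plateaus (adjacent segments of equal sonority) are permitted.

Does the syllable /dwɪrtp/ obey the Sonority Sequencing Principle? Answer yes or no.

yes

Onset: /d/ is a plosive (sonority 1), /w/ is a glide (sonority 6); then the nucleus /ɪ/ (sonority 7).
Onset profile 1-6-7 — rises to the nucleus.
Coda: /r/ is a liquid (sonority 5), /t/ is a plosive (sonority 1), /p/ is a plosive (sonority 1).
Coda profile 7-5-1-1 — falls from the nucleus.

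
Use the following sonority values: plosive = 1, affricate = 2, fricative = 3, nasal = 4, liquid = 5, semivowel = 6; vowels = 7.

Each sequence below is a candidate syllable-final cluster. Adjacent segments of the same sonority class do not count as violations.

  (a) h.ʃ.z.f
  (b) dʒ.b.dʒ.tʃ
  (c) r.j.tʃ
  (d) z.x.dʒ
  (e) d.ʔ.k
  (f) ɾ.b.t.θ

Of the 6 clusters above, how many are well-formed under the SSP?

3

(a) h.ʃ.z.f: profile 3-3-3-3 — obeys.
(b) dʒ.b.dʒ.tʃ: profile 2-1-2-2 — violates.
(c) r.j.tʃ: profile 5-6-2 — violates.
(d) z.x.dʒ: profile 3-3-2 — obeys.
(e) d.ʔ.k: profile 1-1-1 — obeys.
(f) ɾ.b.t.θ: profile 5-1-1-3 — violates.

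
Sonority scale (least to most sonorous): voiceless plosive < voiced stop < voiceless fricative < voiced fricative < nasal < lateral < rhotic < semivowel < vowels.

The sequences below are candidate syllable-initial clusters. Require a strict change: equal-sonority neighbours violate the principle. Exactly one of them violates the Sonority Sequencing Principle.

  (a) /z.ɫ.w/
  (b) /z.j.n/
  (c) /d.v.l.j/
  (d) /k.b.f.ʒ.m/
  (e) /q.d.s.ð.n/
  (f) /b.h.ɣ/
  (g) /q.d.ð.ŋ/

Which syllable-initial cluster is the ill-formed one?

(a) /z.ɫ.w/: profile 4-6-8 — obeys.
(b) /z.j.n/: profile 4-8-5 — violates.
(c) /d.v.l.j/: profile 2-4-6-8 — obeys.
(d) /k.b.f.ʒ.m/: profile 1-2-3-4-5 — obeys.
(e) /q.d.s.ð.n/: profile 1-2-3-4-5 — obeys.
(f) /b.h.ɣ/: profile 2-3-4 — obeys.
(g) /q.d.ð.ŋ/: profile 1-2-4-5 — obeys.

b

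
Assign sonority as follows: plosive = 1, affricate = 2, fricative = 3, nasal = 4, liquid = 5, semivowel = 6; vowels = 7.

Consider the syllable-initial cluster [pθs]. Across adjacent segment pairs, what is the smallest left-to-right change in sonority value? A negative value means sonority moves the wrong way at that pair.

/p/: plosive = 1.
/θ/: fricative = 3.
/s/: fricative = 3.
/p/→/θ/: change +2.
/θ/→/s/: change +0.
Minimum = 0.

0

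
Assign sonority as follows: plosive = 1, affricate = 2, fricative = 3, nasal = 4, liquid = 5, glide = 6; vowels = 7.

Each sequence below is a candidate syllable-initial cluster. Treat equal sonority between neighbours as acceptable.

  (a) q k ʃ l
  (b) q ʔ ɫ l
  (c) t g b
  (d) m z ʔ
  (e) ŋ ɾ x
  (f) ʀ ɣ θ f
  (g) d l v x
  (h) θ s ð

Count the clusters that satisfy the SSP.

(a) sonority 1-1-3-5: well-formed.
(b) sonority 1-1-5-5: well-formed.
(c) sonority 1-1-1: well-formed.
(d) sonority 4-3-1: ill-formed.
(e) sonority 4-5-3: ill-formed.
(f) sonority 5-3-3-3: ill-formed.
(g) sonority 1-5-3-3: ill-formed.
(h) sonority 3-3-3: well-formed.

4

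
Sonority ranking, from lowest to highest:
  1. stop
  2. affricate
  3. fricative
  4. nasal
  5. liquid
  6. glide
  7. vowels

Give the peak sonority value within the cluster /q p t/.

1

/q/: stop = 1.
/p/: stop = 1.
/t/: stop = 1.
The maximum is 1.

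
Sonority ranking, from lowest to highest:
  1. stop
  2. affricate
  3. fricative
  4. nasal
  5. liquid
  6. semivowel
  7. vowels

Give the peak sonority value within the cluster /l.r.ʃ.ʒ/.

/l/: liquid = 5.
/r/: liquid = 5.
/ʃ/: fricative = 3.
/ʒ/: fricative = 3.
The maximum is 5.

5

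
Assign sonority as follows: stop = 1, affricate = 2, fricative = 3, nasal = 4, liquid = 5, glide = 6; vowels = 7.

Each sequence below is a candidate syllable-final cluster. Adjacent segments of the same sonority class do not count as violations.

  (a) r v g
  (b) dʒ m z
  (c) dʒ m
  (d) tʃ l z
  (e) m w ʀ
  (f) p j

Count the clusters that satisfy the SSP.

(a) 5-3-1 → obeys
(b) 2-4-3 → violates
(c) 2-4 → violates
(d) 2-5-3 → violates
(e) 4-6-5 → violates
(f) 1-6 → violates

1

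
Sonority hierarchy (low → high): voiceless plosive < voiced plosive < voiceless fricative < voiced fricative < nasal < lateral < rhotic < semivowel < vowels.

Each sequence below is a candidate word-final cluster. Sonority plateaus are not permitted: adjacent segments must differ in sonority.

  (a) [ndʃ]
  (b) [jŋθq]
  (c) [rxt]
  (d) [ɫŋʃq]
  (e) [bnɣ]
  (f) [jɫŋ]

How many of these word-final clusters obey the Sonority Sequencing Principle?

(a) sonority 5-2-3: ill-formed.
(b) sonority 8-5-3-1: well-formed.
(c) sonority 7-3-1: well-formed.
(d) sonority 6-5-3-1: well-formed.
(e) sonority 2-5-4: ill-formed.
(f) sonority 8-6-5: well-formed.

4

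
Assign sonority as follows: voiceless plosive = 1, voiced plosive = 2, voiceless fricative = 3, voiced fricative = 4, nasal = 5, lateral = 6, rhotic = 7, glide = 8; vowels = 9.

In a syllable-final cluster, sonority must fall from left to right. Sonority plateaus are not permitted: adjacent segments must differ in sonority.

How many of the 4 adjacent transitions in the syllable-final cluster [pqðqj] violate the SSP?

/p/ — voiceless plosive, sonority 1.
/q/ — voiceless plosive, sonority 1.
/ð/ — voiced fricative, sonority 4.
/q/ — voiceless plosive, sonority 1.
/j/ — glide, sonority 8.
/p/→/q/: 1→1 (plateau) — violation.
/q/→/ð/: 1→4 (does not fall) — violation.
/ð/→/q/: 4→1 (falls) — ok.
/q/→/j/: 1→8 (does not fall) — violation.

3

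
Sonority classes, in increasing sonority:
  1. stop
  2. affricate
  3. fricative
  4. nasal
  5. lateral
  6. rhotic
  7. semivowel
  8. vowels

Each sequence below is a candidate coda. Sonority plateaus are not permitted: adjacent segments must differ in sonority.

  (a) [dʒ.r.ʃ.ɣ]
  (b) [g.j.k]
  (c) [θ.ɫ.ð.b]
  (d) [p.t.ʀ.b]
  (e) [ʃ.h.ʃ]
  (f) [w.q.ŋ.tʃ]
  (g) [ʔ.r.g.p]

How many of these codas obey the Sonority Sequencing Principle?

0

(a) [dʒ.r.ʃ.ɣ]: profile 2-6-3-3 — violates.
(b) [g.j.k]: profile 1-7-1 — violates.
(c) [θ.ɫ.ð.b]: profile 3-5-3-1 — violates.
(d) [p.t.ʀ.b]: profile 1-1-6-1 — violates.
(e) [ʃ.h.ʃ]: profile 3-3-3 — violates.
(f) [w.q.ŋ.tʃ]: profile 7-1-4-2 — violates.
(g) [ʔ.r.g.p]: profile 1-6-1-1 — violates.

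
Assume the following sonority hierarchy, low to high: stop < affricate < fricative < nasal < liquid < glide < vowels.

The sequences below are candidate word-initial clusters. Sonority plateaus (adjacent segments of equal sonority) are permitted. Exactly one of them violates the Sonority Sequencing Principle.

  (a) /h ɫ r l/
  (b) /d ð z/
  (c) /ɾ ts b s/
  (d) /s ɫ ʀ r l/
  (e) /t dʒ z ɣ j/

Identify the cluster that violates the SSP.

c

(a) /h ɫ r l/: profile 3-5-5-5 — obeys.
(b) /d ð z/: profile 1-3-3 — obeys.
(c) /ɾ ts b s/: profile 5-2-1-3 — violates.
(d) /s ɫ ʀ r l/: profile 3-5-5-5-5 — obeys.
(e) /t dʒ z ɣ j/: profile 1-2-3-3-6 — obeys.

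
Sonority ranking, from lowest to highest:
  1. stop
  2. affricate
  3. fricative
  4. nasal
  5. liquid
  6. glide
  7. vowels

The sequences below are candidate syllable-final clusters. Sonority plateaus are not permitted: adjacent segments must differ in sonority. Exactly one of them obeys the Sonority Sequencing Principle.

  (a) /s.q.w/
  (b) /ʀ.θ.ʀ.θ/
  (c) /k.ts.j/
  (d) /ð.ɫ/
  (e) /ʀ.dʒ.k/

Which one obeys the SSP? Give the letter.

(a) sonority 3-1-6: ill-formed.
(b) sonority 5-3-5-3: ill-formed.
(c) sonority 1-2-6: ill-formed.
(d) sonority 3-5: ill-formed.
(e) sonority 5-2-1: well-formed.

e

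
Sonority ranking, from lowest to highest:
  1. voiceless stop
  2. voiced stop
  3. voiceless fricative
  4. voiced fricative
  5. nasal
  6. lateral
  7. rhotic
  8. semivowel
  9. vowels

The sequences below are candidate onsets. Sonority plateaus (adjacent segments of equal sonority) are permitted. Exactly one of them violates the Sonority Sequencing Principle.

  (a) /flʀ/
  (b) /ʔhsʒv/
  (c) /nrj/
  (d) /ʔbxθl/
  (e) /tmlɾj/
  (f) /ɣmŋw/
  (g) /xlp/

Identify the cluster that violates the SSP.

g

(a) sonority 3-6-7: well-formed.
(b) sonority 1-3-3-4-4: well-formed.
(c) sonority 5-7-8: well-formed.
(d) sonority 1-2-3-3-6: well-formed.
(e) sonority 1-5-6-7-8: well-formed.
(f) sonority 4-5-5-8: well-formed.
(g) sonority 3-6-1: ill-formed.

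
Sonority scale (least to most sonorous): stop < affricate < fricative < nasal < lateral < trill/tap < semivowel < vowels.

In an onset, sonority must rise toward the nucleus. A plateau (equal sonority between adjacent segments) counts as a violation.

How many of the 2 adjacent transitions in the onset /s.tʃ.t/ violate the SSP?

/s/: fricative = 3.
/tʃ/: affricate = 2.
/t/: stop = 1.
/s/→/tʃ/: 3→2 (does not rise) — violation.
/tʃ/→/t/: 2→1 (does not rise) — violation.

2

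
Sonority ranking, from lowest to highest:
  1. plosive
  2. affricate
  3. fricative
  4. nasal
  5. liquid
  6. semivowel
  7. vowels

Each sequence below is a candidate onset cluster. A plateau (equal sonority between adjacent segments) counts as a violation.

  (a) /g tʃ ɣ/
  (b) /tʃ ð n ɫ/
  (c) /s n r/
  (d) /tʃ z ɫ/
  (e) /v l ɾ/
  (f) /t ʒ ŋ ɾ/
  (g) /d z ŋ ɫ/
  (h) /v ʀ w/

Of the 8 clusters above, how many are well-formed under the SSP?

(a) /g tʃ ɣ/: profile 1-2-3 — obeys.
(b) /tʃ ð n ɫ/: profile 2-3-4-5 — obeys.
(c) /s n r/: profile 3-4-5 — obeys.
(d) /tʃ z ɫ/: profile 2-3-5 — obeys.
(e) /v l ɾ/: profile 3-5-5 — violates.
(f) /t ʒ ŋ ɾ/: profile 1-3-4-5 — obeys.
(g) /d z ŋ ɫ/: profile 1-3-4-5 — obeys.
(h) /v ʀ w/: profile 3-5-6 — obeys.

7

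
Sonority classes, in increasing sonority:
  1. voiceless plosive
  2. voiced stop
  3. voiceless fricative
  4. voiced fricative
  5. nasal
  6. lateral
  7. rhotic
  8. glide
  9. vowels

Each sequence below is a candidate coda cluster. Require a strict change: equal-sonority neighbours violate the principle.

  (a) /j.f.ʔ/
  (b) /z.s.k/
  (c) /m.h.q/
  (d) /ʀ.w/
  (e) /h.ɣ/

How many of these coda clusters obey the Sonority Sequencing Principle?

3

(a) 8-3-1 → obeys
(b) 4-3-1 → obeys
(c) 5-3-1 → obeys
(d) 7-8 → violates
(e) 3-4 → violates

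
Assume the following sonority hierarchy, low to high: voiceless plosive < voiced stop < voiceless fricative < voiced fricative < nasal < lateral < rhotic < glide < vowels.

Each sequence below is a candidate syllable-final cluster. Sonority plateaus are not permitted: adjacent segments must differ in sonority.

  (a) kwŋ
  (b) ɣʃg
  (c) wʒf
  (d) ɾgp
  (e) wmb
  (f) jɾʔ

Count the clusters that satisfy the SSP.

5

(a) sonority 1-8-5: ill-formed.
(b) sonority 4-3-2: well-formed.
(c) sonority 8-4-3: well-formed.
(d) sonority 7-2-1: well-formed.
(e) sonority 8-5-2: well-formed.
(f) sonority 8-7-1: well-formed.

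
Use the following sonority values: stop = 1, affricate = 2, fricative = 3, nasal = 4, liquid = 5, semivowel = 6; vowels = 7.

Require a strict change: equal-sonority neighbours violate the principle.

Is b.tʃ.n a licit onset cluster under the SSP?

/b/ — stop, sonority 1.
/tʃ/ — affricate, sonority 2.
/n/ — nasal, sonority 4.
The profile 1-2-4 strictly rises, so the onset cluster satisfies the SSP.

yes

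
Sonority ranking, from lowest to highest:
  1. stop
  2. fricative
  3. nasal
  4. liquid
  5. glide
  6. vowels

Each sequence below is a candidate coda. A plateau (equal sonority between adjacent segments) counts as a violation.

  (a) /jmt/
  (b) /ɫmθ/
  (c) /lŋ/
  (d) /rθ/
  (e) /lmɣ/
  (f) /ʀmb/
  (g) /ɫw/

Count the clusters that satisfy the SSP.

6

(a) 5-3-1 → obeys
(b) 4-3-2 → obeys
(c) 4-3 → obeys
(d) 4-2 → obeys
(e) 4-3-2 → obeys
(f) 4-3-1 → obeys
(g) 4-5 → violates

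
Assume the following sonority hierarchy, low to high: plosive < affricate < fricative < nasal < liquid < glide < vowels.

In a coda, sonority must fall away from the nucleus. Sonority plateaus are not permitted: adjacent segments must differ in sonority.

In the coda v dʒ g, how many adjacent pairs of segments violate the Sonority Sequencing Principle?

/v/: fricative = 3.
/dʒ/: affricate = 2.
/g/: plosive = 1.
/v/→/dʒ/: 3→2 (falls) — ok.
/dʒ/→/g/: 2→1 (falls) — ok.

0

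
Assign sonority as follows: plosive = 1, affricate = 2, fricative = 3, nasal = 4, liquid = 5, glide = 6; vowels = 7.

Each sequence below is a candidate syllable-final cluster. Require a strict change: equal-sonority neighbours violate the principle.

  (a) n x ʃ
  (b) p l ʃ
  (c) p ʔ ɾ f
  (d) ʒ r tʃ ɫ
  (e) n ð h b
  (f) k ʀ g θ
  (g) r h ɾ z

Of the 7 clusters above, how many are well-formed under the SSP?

0

(a) 4-3-3 → violates
(b) 1-5-3 → violates
(c) 1-1-5-3 → violates
(d) 3-5-2-5 → violates
(e) 4-3-3-1 → violates
(f) 1-5-1-3 → violates
(g) 5-3-5-3 → violates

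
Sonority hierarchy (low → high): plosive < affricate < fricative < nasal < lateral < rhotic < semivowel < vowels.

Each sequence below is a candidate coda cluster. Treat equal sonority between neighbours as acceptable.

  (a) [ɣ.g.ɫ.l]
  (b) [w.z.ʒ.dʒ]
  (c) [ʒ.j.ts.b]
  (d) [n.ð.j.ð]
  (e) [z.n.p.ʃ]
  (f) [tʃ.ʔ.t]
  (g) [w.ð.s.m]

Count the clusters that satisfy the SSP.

(a) 3-1-5-5 → violates
(b) 7-3-3-2 → obeys
(c) 3-7-2-1 → violates
(d) 4-3-7-3 → violates
(e) 3-4-1-3 → violates
(f) 2-1-1 → obeys
(g) 7-3-3-4 → violates

2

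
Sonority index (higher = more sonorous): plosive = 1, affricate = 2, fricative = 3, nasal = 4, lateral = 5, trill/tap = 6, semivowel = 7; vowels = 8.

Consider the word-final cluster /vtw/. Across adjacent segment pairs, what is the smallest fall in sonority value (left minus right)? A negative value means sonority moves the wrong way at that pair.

/v/ is a fricative (sonority 3).
/t/ is a plosive (sonority 1).
/w/ is a semivowel (sonority 7).
/v/→/t/: change +2.
/t/→/w/: change -6.
Minimum = -6.

-6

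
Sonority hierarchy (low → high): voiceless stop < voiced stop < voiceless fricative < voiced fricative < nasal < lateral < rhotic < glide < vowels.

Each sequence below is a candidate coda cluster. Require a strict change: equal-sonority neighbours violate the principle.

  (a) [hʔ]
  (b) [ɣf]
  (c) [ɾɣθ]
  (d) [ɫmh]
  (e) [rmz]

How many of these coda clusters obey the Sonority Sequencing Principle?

5

(a) [hʔ]: profile 3-1 — obeys.
(b) [ɣf]: profile 4-3 — obeys.
(c) [ɾɣθ]: profile 7-4-3 — obeys.
(d) [ɫmh]: profile 6-5-3 — obeys.
(e) [rmz]: profile 7-5-4 — obeys.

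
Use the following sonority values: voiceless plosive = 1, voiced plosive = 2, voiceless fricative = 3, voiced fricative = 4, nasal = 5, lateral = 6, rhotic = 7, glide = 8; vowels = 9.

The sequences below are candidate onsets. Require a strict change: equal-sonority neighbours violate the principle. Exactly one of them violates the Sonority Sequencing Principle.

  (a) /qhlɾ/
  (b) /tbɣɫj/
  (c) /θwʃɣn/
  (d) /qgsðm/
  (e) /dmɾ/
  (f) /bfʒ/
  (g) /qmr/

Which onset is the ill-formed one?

c

(a) /qhlɾ/: profile 1-3-6-7 — obeys.
(b) /tbɣɫj/: profile 1-2-4-6-8 — obeys.
(c) /θwʃɣn/: profile 3-8-3-4-5 — violates.
(d) /qgsðm/: profile 1-2-3-4-5 — obeys.
(e) /dmɾ/: profile 2-5-7 — obeys.
(f) /bfʒ/: profile 2-3-4 — obeys.
(g) /qmr/: profile 1-5-7 — obeys.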